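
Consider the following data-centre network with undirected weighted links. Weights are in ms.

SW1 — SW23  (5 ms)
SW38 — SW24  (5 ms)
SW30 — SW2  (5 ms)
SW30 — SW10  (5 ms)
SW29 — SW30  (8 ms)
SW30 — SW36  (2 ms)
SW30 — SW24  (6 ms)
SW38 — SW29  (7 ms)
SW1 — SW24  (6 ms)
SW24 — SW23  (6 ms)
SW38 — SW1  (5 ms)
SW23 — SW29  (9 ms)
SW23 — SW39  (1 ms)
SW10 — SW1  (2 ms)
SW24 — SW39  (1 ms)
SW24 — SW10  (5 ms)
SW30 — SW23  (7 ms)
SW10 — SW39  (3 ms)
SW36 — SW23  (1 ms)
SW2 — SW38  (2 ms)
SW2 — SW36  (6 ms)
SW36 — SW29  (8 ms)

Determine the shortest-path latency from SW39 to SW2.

8 ms

Shortest distances from SW39:
SW39: 0
SW23: 1  (via SW39)
SW24: 1  (via SW39)
SW36: 2  (via SW23)
SW10: 3  (via SW39)
SW30: 4  (via SW36)
SW1: 5  (via SW10)
SW38: 6  (via SW24)
SW2: 8  (via SW36)
Shortest route: SW39–SW23–SW36–SW2 = 8 ms.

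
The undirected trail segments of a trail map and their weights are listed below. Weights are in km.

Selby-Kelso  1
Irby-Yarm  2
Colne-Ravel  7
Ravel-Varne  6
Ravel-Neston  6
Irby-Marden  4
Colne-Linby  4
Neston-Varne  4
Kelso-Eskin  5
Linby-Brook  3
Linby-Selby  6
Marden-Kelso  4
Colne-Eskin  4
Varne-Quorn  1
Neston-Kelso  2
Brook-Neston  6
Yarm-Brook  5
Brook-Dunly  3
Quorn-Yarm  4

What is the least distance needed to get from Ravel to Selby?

Running Dijkstra from Ravel:
Ravel: 0
Varne: 6  (via Ravel)
Neston: 6  (via Ravel)
Colne: 7  (via Ravel)
Quorn: 7  (via Varne)
Kelso: 8  (via Neston)
Selby: 9  (via Kelso)
Shortest route: Ravel → Neston → Kelso → Selby = 9 km.

9 km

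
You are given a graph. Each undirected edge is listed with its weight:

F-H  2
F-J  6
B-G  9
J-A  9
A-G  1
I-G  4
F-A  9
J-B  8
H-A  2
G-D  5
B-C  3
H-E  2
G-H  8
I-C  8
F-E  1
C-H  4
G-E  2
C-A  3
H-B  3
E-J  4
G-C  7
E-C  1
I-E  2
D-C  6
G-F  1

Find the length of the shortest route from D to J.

11

Candidate routes:
D - C - E - F - J: 6+1+1+6 = 14
D - G - E - J: 5+2+4 = 11
D - G - F - J: 5+1+6 = 12
Cheapest is D - G - E - J at 11.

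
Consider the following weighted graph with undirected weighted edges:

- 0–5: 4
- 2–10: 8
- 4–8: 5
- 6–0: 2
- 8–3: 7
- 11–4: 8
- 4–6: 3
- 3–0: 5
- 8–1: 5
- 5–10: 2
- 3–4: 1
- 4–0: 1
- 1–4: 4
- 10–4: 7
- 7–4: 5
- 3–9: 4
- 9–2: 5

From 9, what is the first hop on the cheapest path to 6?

3

Candidate routes:
9–3–0–6: 4+5+2 = 11
9–3–4–6: 4+1+3 = 8
Cheapest is 9–3–4–6 at 8.
So from 9 the first move is to 3.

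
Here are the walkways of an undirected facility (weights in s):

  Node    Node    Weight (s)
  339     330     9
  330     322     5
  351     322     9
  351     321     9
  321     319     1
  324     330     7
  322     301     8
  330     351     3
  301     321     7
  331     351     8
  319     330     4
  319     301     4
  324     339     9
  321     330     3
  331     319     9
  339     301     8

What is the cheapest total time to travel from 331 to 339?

20 s

Settle nodes by increasing distance from 331:
331: 0
351: 8  (via 331)
319: 9  (via 331)
321: 10  (via 319)
330: 11  (via 351)
301: 13  (via 319)
322: 16  (via 330)
324: 18  (via 330)
339: 20  (via 330)
Shortest route: 331–351–330–339 = 20 s.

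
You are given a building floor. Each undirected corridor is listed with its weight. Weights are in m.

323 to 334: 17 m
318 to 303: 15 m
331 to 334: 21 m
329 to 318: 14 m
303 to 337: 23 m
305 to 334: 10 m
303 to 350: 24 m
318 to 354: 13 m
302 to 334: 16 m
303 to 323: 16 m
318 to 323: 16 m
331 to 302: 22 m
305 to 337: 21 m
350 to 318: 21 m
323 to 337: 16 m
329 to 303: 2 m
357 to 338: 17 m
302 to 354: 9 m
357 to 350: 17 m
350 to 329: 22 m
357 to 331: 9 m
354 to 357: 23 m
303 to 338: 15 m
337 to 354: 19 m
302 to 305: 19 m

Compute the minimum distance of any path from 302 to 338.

48 m

Candidate routes:
302 → 354 → 357 → 338: 9+23+17 = 49
302 → 354 → 318 → 303 → 338: 9+13+15+15 = 52
302 → 354 → 318 → 329 → 303 → 338: 9+13+14+2+15 = 53
302 → 331 → 357 → 338: 22+9+17 = 48
The minimum is 48 m via 302 → 331 → 357 → 338.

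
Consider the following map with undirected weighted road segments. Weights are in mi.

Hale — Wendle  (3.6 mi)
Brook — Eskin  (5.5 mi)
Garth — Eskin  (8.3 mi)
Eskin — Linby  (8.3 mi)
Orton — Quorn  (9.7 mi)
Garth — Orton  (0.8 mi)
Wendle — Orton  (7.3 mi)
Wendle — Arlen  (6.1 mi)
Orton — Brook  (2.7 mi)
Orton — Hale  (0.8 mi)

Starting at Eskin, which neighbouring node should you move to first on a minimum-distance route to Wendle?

Brook

Compare a few routes:
Eskin - Garth - Orton - Wendle: 8.3+0.8+7.3 = 16.4
Eskin - Brook - Orton - Hale - Wendle: 5.5+2.7+0.8+3.6 = 12.6
Eskin - Brook - Orton - Wendle: 5.5+2.7+7.3 = 15.5
Eskin - Garth - Orton - Hale - Wendle: 8.3+0.8+0.8+3.6 = 13.5
Cheapest is Eskin - Brook - Orton - Hale - Wendle at 12.6 mi.
So from Eskin the first move is to Brook.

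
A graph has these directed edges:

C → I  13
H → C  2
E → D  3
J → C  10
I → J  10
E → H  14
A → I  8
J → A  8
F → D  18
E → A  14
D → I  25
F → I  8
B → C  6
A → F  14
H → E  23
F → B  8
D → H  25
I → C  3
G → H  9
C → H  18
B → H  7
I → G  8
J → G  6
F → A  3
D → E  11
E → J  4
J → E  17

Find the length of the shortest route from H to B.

Enumerating some paths:
H → E → J → A → F → B: 23+4+8+14+8 = 57
H → C → I → J → A → F → B: 2+13+10+8+14+8 = 55
Cheapest is H → C → I → J → A → F → B at 55.

55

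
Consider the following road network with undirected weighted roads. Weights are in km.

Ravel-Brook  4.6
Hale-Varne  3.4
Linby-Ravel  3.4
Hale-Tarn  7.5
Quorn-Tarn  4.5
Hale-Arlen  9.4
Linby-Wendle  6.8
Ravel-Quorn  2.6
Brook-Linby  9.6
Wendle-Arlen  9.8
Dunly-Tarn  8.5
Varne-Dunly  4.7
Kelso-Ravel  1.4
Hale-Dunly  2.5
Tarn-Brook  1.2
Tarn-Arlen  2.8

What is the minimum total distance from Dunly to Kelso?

Shortest distances from Dunly:
Dunly: 0
Hale: 2.5  (via Dunly)
Varne: 4.7  (via Dunly)
Tarn: 8.5  (via Dunly)
Brook: 9.7  (via Tarn)
Arlen: 11.3  (via Tarn)
Quorn: 13  (via Tarn)
Ravel: 14.3  (via Brook)
Kelso: 15.7  (via Ravel)
Shortest route: Dunly–Tarn–Brook–Ravel–Kelso = 15.7 km.

15.7 km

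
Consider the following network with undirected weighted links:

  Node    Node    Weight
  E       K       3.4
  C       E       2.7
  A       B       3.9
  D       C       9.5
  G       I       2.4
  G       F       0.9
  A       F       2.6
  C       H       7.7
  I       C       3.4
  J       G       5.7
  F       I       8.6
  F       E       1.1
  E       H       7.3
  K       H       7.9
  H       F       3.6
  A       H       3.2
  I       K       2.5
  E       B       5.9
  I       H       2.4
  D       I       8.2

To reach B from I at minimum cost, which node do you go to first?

H

Enumerating some paths:
I → K → E → B: 2.5+3.4+5.9 = 11.8
I → G → F → E → B: 2.4+0.9+1.1+5.9 = 10.3
I → H → A → B: 2.4+3.2+3.9 = 9.5
I → G → F → A → B: 2.4+0.9+2.6+3.9 = 9.8
Cheapest is I → H → A → B at 9.5.
So from I the first move is to H.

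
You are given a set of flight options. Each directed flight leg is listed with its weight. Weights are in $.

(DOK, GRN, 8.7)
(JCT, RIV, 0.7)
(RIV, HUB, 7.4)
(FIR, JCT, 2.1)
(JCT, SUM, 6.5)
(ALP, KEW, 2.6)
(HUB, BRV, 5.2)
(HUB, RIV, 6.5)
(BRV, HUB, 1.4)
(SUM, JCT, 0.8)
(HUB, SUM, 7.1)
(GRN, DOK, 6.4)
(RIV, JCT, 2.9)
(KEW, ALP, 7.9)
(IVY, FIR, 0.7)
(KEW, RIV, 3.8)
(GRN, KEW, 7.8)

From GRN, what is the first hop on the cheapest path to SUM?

KEW

Compare a few routes:
GRN–KEW–RIV–HUB–SUM: 7.8+3.8+7.4+7.1 = 26.1
GRN–KEW–RIV–JCT–SUM: 7.8+3.8+2.9+6.5 = 21
Cheapest is GRN–KEW–RIV–JCT–SUM at $21.
So from GRN the first move is to KEW.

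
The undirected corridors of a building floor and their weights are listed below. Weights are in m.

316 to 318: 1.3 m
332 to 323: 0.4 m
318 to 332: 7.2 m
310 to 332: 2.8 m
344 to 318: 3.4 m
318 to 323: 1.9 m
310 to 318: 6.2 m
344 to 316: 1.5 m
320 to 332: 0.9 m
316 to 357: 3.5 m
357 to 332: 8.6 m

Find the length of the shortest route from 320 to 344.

Running Dijkstra from 320:
320: 0
332: 0.9  (via 320)
323: 1.3  (via 332)
318: 3.2  (via 323)
310: 3.7  (via 332)
316: 4.5  (via 318)
344: 6  (via 316)
Shortest route: 320 → 332 → 323 → 318 → 316 → 344 = 6 m.

6 m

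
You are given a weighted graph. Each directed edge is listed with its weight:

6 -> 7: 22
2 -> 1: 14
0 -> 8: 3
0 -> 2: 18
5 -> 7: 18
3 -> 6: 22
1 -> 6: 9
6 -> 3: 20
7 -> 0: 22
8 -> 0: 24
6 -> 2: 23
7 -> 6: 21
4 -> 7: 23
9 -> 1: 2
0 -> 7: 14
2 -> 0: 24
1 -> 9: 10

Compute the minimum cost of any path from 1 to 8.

56

Compare a few routes:
1–6–7–0–8: 9+22+22+3 = 56
1–6–2–0–8: 9+23+24+3 = 59
The minimum is 56 via 1–6–7–0–8.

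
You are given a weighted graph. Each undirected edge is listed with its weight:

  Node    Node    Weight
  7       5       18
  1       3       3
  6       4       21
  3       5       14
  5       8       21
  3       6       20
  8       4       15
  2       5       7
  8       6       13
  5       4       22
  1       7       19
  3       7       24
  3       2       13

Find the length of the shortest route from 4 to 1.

Shortest distances from 4:
4: 0
8: 15  (via 4)
6: 21  (via 4)
5: 22  (via 4)
2: 29  (via 5)
3: 36  (via 5)
1: 39  (via 3)
Shortest route: 4 → 5 → 3 → 1 = 39.

39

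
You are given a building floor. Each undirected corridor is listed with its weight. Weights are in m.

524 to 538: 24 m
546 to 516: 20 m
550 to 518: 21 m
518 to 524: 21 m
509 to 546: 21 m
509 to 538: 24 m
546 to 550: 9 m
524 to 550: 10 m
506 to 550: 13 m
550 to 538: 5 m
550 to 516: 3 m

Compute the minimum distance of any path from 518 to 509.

50 m

Candidate routes:
518 → 550 → 546 → 509: 21+9+21 = 51
518 → 550 → 538 → 509: 21+5+24 = 50
Cheapest is 518 → 550 → 538 → 509 at 50 m.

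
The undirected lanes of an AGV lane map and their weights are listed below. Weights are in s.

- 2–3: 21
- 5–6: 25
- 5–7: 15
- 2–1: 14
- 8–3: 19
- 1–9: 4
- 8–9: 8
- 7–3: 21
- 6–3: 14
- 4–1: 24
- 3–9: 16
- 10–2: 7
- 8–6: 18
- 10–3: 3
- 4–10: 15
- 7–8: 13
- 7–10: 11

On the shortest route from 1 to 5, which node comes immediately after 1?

Candidate routes:
1 - 2 - 10 - 7 - 5: 14+7+11+15 = 47
1 - 9 - 3 - 10 - 7 - 5: 4+16+3+11+15 = 49
1 - 9 - 8 - 7 - 5: 4+8+13+15 = 40
The minimum is 40 s via 1 - 9 - 8 - 7 - 5.
So from 1 the first move is to 9.

9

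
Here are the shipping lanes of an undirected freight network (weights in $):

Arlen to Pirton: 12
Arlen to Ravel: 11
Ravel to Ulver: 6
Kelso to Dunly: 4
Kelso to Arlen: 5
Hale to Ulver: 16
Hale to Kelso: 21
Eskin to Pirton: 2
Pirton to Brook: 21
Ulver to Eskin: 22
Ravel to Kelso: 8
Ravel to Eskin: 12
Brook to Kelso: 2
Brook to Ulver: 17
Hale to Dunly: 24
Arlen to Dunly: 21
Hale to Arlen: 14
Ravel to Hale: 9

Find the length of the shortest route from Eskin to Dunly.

$23

Compare a few routes:
Eskin - Pirton - Brook - Kelso - Dunly: 2+21+2+4 = 29
Eskin - Pirton - Arlen - Kelso - Dunly: 2+12+5+4 = 23
Eskin - Ravel - Kelso - Dunly: 12+8+4 = 24
Cheapest is Eskin - Pirton - Arlen - Kelso - Dunly at $23.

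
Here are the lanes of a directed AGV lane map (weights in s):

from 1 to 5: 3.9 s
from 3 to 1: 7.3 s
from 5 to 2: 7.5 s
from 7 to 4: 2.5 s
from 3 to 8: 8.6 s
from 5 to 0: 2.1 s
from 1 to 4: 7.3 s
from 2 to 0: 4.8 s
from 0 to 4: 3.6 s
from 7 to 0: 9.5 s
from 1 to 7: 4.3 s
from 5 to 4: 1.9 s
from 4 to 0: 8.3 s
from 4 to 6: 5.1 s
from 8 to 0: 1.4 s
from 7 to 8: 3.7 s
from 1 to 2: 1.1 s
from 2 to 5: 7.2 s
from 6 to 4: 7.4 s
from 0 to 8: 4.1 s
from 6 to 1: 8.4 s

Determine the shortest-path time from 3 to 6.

18.2 s

Candidate routes:
3 - 1 - 5 - 4 - 6: 7.3+3.9+1.9+5.1 = 18.2
3 - 8 - 0 - 4 - 6: 8.6+1.4+3.6+5.1 = 18.7
3 - 1 - 7 - 4 - 6: 7.3+4.3+2.5+5.1 = 19.2
3 - 1 - 4 - 6: 7.3+7.3+5.1 = 19.7
The minimum is 18.2 s via 3 - 1 - 5 - 4 - 6.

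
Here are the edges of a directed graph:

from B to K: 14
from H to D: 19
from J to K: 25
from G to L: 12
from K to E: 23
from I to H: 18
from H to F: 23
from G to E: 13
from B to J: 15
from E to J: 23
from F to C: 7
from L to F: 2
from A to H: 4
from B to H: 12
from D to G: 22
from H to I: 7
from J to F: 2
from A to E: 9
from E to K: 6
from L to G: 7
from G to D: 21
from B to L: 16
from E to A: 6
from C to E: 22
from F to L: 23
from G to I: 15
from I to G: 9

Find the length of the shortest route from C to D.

51

Enumerating some paths:
C → E → A → H → D: 22+6+4+19 = 51
C → E → A → H → I → G → D: 22+6+4+7+9+21 = 69
Cheapest is C → E → A → H → D at 51.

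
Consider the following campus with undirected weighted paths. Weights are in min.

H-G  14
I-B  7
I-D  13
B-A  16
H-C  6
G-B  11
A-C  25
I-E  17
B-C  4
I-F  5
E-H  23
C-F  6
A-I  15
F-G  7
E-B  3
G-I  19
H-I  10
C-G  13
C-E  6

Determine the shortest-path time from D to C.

24 min

Compare a few routes:
D - I - B - E - C: 13+7+3+6 = 29
D - I - F - C: 13+5+6 = 24
D - I - H - C: 13+10+6 = 29
D - I - E - C: 13+17+6 = 36
Cheapest is D - I - F - C at 24 min.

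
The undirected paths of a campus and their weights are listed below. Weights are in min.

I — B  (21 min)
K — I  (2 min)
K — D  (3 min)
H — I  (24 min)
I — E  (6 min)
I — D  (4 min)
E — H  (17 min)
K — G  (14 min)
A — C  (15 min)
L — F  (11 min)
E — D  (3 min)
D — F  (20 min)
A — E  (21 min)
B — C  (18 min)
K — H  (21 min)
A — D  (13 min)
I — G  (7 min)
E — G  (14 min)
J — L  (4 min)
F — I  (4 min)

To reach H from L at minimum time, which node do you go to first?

F

Compare a few routes:
L–F–I–K–D–E–H: 11+4+2+3+3+17 = 40
L–F–I–H: 11+4+24 = 39
L–F–I–K–H: 11+4+2+21 = 38
L–F–I–D–E–H: 11+4+4+3+17 = 39
Cheapest is L–F–I–K–H at 38 min.
So from L the first move is to F.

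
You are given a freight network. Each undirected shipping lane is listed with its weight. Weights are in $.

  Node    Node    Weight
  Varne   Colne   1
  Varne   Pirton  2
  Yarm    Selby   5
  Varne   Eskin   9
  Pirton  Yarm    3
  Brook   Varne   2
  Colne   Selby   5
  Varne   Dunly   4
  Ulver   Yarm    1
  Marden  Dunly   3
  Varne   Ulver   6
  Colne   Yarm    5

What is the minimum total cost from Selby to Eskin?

$15

Settle nodes by increasing distance from Selby:
Selby: 0
Yarm: 5  (via Selby)
Colne: 5  (via Selby)
Varne: 6  (via Colne)
Ulver: 6  (via Yarm)
Pirton: 8  (via Yarm)
Brook: 8  (via Varne)
Dunly: 10  (via Varne)
Marden: 13  (via Dunly)
Eskin: 15  (via Varne)
Shortest route: Selby → Colne → Varne → Eskin = $15.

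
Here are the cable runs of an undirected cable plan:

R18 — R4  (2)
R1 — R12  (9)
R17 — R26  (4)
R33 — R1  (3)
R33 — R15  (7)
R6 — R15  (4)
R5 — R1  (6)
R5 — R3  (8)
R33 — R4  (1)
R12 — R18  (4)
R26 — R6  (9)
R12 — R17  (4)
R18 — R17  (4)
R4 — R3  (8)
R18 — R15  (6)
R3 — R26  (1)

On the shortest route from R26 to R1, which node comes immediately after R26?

R3

Compare a few routes:
R26–R3–R5–R1: 1+8+6 = 15
R26–R17–R18–R4–R33–R1: 4+4+2+1+3 = 14
R26–R3–R4–R33–R1: 1+8+1+3 = 13
Cheapest is R26–R3–R4–R33–R1 at 13.
So from R26 the first move is to R3.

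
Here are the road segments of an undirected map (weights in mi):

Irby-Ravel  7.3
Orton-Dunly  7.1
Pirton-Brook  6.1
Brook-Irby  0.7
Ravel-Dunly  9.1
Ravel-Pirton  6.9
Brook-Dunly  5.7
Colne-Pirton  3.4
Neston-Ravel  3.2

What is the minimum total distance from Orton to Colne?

Shortest distances from Orton:
Orton: 0
Dunly: 7.1  (via Orton)
Brook: 12.8  (via Dunly)
Irby: 13.5  (via Brook)
Ravel: 16.2  (via Dunly)
Pirton: 18.9  (via Brook)
Neston: 19.4  (via Ravel)
Colne: 22.3  (via Pirton)
Shortest route: Orton → Dunly → Brook → Pirton → Colne = 22.3 mi.

22.3 mi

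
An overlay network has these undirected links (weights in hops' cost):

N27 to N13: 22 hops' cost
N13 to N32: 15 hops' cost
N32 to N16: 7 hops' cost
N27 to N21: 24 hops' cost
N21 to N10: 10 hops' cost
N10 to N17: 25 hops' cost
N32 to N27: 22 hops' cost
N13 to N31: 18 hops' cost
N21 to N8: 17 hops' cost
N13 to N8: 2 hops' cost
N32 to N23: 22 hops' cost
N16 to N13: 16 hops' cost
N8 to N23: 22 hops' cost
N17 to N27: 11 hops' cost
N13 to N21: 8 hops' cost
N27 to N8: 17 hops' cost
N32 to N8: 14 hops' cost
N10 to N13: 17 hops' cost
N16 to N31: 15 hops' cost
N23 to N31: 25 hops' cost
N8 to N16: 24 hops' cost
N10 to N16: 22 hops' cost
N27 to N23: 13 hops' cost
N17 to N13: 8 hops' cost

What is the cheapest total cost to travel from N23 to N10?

Compare a few routes:
N23–N8–N13–N21–N10: 22+2+8+10 = 42
N23–N8–N13–N10: 22+2+17 = 41
N23–N27–N21–N10: 13+24+10 = 47
Cheapest is N23–N8–N13–N10 at 41 hops' cost.

41 hops' cost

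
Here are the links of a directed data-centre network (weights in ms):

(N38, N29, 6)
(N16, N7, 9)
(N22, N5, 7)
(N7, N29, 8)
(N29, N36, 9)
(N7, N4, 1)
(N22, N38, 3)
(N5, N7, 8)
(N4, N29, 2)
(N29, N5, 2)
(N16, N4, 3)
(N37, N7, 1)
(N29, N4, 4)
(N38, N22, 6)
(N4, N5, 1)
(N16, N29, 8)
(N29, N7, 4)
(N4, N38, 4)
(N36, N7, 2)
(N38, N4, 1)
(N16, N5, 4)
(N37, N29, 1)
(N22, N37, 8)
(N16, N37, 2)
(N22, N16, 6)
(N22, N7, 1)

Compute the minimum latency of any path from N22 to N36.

Settle nodes by increasing distance from N22:
N22: 0
N7: 1  (via N22)
N4: 2  (via N7)
N5: 3  (via N4)
N38: 3  (via N22)
N29: 4  (via N4)
N16: 6  (via N22)
N37: 8  (via N22)
N36: 13  (via N29)
Shortest route: N22–N7–N4–N29–N36 = 13 ms.

13 ms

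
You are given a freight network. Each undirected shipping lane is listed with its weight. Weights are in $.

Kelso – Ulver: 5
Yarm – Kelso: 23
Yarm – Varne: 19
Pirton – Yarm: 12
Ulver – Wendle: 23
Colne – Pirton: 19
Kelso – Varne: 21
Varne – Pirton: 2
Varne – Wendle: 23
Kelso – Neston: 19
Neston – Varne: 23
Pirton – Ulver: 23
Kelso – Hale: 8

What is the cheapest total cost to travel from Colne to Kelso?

$42

Enumerating some paths:
Colne → Pirton → Ulver → Kelso: 19+23+5 = 47
Colne → Pirton → Varne → Kelso: 19+2+21 = 42
Colne → Pirton → Varne → Yarm → Kelso: 19+2+19+23 = 63
Colne → Pirton → Yarm → Kelso: 19+12+23 = 54
The minimum is $42 via Colne → Pirton → Varne → Kelso.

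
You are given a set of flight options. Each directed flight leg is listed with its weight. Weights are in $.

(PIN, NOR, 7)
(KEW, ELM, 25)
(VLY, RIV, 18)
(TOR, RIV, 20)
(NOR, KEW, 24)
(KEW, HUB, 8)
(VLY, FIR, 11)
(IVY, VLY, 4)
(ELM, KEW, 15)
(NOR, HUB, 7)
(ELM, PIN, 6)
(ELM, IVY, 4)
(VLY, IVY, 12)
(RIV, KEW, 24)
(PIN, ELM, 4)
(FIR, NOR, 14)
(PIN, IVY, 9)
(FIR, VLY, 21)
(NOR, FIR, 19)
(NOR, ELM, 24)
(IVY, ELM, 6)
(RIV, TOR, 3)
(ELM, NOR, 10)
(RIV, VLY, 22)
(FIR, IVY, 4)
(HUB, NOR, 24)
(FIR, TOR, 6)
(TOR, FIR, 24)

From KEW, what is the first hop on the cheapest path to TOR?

ELM

Compare a few routes:
KEW–ELM–IVY–VLY–FIR–TOR: 25+4+4+11+6 = 50
KEW–HUB–NOR–FIR–TOR: 8+24+19+6 = 57
KEW–ELM–IVY–VLY–RIV–TOR: 25+4+4+18+3 = 54
The minimum is $50 via KEW–ELM–IVY–VLY–FIR–TOR.
So from KEW the first move is to ELM.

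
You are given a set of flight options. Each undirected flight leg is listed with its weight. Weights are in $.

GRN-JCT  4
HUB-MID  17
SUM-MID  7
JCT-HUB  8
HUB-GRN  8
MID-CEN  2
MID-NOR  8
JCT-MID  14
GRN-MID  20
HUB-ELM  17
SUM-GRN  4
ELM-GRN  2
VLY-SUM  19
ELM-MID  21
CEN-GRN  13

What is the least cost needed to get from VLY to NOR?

Settle nodes by increasing distance from VLY:
VLY: 0
SUM: 19  (via VLY)
GRN: 23  (via SUM)
ELM: 25  (via GRN)
MID: 26  (via SUM)
JCT: 27  (via GRN)
CEN: 28  (via MID)
HUB: 31  (via GRN)
NOR: 34  (via MID)
Shortest route: VLY–SUM–MID–NOR = $34.

$34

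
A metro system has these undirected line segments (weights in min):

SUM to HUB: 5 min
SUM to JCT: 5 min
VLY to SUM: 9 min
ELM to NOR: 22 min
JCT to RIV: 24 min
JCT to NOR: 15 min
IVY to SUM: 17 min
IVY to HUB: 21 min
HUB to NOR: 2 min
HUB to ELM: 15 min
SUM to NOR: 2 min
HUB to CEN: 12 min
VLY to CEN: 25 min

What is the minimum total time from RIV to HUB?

33 min

Enumerating some paths:
RIV–JCT–NOR–HUB: 24+15+2 = 41
RIV–JCT–NOR–SUM–HUB: 24+15+2+5 = 46
RIV–JCT–SUM–NOR–HUB: 24+5+2+2 = 33
RIV–JCT–SUM–HUB: 24+5+5 = 34
Cheapest is RIV–JCT–SUM–NOR–HUB at 33 min.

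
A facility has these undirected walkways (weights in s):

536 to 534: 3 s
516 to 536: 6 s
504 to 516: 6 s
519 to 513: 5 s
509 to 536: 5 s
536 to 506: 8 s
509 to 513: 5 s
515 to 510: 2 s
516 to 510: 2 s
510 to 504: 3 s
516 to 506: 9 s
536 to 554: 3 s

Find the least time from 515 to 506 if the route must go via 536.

18 s

Shortest 515→536: 515–510–516–536 = 10
Best 536 to 506: 536–506 costing 8
Total via 536: 10 + 8 = 18 s.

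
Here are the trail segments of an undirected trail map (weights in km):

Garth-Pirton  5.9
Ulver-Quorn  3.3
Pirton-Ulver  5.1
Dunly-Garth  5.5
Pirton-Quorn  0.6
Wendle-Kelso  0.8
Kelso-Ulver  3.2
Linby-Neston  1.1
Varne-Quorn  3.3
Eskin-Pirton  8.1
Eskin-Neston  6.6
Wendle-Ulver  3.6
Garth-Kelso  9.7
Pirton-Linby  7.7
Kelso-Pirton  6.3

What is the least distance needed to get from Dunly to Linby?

Compare a few routes:
Dunly - Garth - Pirton - Eskin - Neston - Linby: 5.5+5.9+8.1+6.6+1.1 = 27.2
Dunly - Garth - Pirton - Linby: 5.5+5.9+7.7 = 19.1
Dunly - Garth - Kelso - Pirton - Linby: 5.5+9.7+6.3+7.7 = 29.2
Cheapest is Dunly - Garth - Pirton - Linby at 19.1 km.

19.1 km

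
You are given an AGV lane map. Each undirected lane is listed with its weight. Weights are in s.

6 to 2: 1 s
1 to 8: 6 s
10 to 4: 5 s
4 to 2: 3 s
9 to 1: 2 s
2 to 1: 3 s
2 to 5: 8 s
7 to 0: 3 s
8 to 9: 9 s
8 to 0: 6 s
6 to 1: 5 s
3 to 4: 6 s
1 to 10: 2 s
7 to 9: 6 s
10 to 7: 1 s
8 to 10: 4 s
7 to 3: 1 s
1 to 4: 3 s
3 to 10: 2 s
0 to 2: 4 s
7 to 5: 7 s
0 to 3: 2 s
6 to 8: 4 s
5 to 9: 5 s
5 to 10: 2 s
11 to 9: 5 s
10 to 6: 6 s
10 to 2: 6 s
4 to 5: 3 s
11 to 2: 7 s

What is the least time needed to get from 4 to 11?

Compare a few routes:
4–1–2–11: 3+3+7 = 13
4–2–1–9–11: 3+3+2+5 = 13
4–5–9–11: 3+5+5 = 13
4–2–11: 3+7 = 10
Cheapest is 4–2–11 at 10 s.

10 s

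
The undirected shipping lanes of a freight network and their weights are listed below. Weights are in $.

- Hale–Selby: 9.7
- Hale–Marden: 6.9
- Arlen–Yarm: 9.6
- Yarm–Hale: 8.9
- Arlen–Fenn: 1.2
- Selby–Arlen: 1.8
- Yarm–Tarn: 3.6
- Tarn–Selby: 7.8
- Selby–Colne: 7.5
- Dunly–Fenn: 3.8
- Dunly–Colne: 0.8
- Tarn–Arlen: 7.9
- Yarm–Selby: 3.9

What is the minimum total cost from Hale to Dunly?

Settle nodes by increasing distance from Hale:
Hale: 0
Marden: 6.9  (via Hale)
Yarm: 8.9  (via Hale)
Selby: 9.7  (via Hale)
Arlen: 11.5  (via Selby)
Tarn: 12.5  (via Yarm)
Fenn: 12.7  (via Arlen)
Dunly: 16.5  (via Fenn)
Shortest route: Hale–Selby–Arlen–Fenn–Dunly = $16.5.

$16.5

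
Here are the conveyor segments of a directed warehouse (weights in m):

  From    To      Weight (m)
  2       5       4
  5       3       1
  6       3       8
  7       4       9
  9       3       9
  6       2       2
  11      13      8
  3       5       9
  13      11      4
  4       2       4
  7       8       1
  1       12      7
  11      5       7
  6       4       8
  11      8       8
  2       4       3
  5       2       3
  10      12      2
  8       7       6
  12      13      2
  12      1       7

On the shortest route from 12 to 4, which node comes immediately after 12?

13

Enumerating some paths:
12 - 13 - 11 - 8 - 7 - 4: 2+4+8+6+9 = 29
12 - 13 - 11 - 5 - 2 - 4: 2+4+7+3+3 = 19
Cheapest is 12 - 13 - 11 - 5 - 2 - 4 at 19 m.
So from 12 the first move is to 13.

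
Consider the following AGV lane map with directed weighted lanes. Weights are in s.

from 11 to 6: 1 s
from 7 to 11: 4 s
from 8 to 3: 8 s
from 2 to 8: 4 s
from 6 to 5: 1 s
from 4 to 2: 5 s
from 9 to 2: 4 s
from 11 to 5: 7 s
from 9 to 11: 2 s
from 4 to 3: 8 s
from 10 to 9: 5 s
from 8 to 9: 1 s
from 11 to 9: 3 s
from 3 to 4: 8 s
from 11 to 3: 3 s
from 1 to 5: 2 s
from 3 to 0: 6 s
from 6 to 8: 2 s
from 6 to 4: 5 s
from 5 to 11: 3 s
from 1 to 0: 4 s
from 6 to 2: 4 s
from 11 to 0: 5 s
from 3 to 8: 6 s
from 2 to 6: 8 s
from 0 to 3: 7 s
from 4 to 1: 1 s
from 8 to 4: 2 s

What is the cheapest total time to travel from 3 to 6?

Shortest distances from 3:
3: 0
0: 6  (via 3)
8: 6  (via 3)
9: 7  (via 8)
4: 8  (via 3)
1: 9  (via 4)
11: 9  (via 9)
6: 10  (via 11)
Shortest route: 3–8–9–11–6 = 10 s.

10 s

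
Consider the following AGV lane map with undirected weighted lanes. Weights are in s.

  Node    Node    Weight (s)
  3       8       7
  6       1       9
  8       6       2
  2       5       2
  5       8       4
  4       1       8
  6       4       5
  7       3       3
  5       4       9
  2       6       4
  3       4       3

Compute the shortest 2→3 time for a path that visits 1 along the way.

Shortest 2→1: 2 → 6 → 1 = 13
Best 1 to 3: 1 → 4 → 3 costing 11
Total via 1: 13 + 11 = 24 s.

24 s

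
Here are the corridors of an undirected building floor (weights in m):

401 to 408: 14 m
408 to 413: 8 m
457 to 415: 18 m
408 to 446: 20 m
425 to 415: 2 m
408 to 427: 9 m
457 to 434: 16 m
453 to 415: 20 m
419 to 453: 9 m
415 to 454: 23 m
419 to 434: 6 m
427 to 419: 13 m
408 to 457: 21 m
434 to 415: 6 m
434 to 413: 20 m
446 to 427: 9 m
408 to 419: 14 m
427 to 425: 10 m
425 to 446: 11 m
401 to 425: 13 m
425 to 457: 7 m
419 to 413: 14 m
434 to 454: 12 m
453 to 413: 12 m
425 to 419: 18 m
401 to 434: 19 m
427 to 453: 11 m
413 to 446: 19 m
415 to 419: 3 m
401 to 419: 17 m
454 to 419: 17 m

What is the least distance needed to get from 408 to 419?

Running Dijkstra from 408:
408: 0
413: 8  (via 408)
427: 9  (via 408)
419: 14  (via 408)
Shortest route: 408 → 419 = 14 m.

14 m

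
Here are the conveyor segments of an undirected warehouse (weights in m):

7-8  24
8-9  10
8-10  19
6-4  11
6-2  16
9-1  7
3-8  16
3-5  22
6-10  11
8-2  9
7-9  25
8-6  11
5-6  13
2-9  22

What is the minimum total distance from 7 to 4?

46 m

Compare a few routes:
7–8–10–6–4: 24+19+11+11 = 65
7–8–2–6–4: 24+9+16+11 = 60
7–9–8–6–4: 25+10+11+11 = 57
7–8–6–4: 24+11+11 = 46
The minimum is 46 m via 7–8–6–4.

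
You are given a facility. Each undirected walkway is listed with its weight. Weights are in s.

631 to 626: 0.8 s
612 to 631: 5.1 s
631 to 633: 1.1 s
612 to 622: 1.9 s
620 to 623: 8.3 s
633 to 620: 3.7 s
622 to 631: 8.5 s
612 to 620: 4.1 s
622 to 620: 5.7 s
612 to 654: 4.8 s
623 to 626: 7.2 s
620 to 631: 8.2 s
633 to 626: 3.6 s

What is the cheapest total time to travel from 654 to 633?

Settle nodes by increasing distance from 654:
654: 0
612: 4.8  (via 654)
622: 6.7  (via 612)
620: 8.9  (via 612)
631: 9.9  (via 612)
626: 10.7  (via 631)
633: 11  (via 631)
Shortest route: 654 → 612 → 631 → 633 = 11 s.

11 s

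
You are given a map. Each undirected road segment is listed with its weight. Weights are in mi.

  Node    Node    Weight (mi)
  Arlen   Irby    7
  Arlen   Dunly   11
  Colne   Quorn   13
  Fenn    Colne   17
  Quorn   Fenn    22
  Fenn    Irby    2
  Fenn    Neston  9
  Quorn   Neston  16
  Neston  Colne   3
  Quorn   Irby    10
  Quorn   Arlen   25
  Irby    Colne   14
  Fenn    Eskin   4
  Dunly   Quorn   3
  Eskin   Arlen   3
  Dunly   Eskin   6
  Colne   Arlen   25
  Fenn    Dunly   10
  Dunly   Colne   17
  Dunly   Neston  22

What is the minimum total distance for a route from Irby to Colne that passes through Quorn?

Shortest Irby→Quorn: Irby → Quorn = 10
Shortest Quorn→Colne: Quorn → Colne = 13
Total via Quorn: 10 + 13 = 23 mi.

23 mi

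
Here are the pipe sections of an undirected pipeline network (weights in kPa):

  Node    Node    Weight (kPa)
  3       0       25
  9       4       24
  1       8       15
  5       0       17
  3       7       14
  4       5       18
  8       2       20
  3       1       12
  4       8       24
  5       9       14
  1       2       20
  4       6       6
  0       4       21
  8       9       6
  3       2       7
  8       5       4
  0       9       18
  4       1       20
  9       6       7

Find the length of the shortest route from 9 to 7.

Enumerating some paths:
9–8–1–3–7: 6+15+12+14 = 47
9–6–4–1–3–7: 7+6+20+12+14 = 59
9–5–8–1–3–7: 14+4+15+12+14 = 59
9–0–3–7: 18+25+14 = 57
The minimum is 47 kPa via 9–8–1–3–7.

47 kPa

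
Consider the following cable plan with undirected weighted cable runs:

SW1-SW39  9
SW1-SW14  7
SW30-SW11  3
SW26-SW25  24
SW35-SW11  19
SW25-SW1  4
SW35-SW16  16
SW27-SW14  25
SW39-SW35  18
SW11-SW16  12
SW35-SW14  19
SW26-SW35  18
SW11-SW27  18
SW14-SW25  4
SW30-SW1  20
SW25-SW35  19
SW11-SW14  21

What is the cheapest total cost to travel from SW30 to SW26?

40

Candidate routes:
SW30 - SW1 - SW25 - SW26: 20+4+24 = 48
SW30 - SW11 - SW35 - SW26: 3+19+18 = 40
The minimum is 40 via SW30 - SW11 - SW35 - SW26.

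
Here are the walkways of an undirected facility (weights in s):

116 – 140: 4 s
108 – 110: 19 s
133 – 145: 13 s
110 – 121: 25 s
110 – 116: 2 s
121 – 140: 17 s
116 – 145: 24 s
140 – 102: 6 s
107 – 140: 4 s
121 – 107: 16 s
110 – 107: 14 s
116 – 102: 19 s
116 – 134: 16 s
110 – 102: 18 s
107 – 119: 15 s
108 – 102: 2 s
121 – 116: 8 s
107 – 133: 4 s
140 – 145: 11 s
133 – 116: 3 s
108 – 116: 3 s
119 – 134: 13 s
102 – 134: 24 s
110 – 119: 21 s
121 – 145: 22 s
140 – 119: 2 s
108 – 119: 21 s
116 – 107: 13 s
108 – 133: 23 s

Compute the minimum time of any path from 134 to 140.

15 s

Enumerating some paths:
134 → 116 → 133 → 107 → 140: 16+3+4+4 = 27
134 → 116 → 140: 16+4 = 20
134 → 119 → 140: 13+2 = 15
The minimum is 15 s via 134 → 119 → 140.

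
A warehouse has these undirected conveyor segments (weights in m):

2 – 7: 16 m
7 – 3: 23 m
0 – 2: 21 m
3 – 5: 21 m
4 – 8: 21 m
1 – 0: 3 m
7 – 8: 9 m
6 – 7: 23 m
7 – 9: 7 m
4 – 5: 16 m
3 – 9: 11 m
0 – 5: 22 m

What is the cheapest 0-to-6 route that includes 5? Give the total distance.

Best 0 to 5: 0–5 costing 22
Shortest 5→6: 5–3–9–7–6 = 62
Total via 5: 22 + 62 = 84 m.

84 m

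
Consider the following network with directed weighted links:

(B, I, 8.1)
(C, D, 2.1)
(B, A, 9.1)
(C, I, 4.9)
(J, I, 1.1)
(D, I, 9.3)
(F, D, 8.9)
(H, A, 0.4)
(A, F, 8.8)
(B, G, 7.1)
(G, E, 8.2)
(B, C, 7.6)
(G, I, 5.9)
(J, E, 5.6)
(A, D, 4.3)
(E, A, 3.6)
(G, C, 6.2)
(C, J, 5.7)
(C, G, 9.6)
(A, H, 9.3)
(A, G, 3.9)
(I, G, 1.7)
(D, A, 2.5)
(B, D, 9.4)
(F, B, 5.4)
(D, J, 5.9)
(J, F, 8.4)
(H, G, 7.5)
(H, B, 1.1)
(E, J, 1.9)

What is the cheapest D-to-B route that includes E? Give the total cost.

25.5

Shortest D→E: D–J–E = 11.5
Best E to B: E–A–H–B costing 14
Total via E: 11.5 + 14 = 25.5.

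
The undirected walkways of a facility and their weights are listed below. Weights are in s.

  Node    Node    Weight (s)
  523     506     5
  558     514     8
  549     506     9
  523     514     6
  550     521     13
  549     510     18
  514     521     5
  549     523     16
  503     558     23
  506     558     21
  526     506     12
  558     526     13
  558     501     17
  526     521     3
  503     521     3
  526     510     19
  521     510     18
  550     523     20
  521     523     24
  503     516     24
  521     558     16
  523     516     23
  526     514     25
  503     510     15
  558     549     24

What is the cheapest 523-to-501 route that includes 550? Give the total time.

63 s

Best 523 to 550: 523–550 costing 20
Best 550 to 501: 550–521–514–558–501 costing 43
Total via 550: 20 + 43 = 63 s.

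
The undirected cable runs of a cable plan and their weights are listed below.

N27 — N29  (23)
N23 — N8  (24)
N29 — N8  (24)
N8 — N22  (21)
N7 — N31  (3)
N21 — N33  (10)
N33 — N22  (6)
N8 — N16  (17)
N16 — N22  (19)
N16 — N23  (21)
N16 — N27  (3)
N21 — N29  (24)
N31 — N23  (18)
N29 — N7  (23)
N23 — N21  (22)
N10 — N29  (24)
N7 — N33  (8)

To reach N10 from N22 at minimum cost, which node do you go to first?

N33

Enumerating some paths:
N22 - N33 - N21 - N29 - N10: 6+10+24+24 = 64
N22 - N33 - N7 - N29 - N10: 6+8+23+24 = 61
Cheapest is N22 - N33 - N7 - N29 - N10 at 61.
So from N22 the first move is to N33.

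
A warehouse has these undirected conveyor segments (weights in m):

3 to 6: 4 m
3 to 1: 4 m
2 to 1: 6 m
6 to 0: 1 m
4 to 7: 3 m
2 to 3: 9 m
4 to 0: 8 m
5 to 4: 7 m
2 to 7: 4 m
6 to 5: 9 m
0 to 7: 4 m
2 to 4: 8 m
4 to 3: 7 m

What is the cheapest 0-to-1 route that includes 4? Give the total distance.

Shortest 0→4: 0 → 7 → 4 = 7
Shortest 4→1: 4 → 3 → 1 = 11
Total via 4: 7 + 11 = 18 m.

18 m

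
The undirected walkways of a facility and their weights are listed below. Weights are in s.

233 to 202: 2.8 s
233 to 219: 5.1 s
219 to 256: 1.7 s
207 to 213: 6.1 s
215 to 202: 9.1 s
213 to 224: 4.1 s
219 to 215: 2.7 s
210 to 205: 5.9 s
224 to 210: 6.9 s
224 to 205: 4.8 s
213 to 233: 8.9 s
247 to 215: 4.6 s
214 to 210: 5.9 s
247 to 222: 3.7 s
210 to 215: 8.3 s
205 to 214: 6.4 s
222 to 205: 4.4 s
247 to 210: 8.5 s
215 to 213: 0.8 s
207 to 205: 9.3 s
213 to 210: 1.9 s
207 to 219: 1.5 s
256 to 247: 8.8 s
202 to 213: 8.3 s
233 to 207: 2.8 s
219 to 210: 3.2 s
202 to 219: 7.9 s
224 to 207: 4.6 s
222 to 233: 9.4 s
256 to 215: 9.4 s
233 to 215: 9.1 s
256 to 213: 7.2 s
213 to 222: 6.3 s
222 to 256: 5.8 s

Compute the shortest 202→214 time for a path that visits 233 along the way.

Shortest 202→233: 202–233 = 2.8
Shortest 233→214: 233–207–219–210–214 = 13.4
Total via 233: 2.8 + 13.4 = 16.2 s.

16.2 s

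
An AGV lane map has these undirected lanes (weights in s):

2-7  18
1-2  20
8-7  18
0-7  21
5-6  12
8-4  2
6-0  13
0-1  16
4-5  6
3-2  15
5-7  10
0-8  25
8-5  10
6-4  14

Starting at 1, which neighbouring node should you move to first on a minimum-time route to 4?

0

Candidate routes:
1–0–6–5–4: 16+13+12+6 = 47
1–0–6–4: 16+13+14 = 43
1–0–6–5–8–4: 16+13+12+10+2 = 53
The minimum is 43 s via 1–0–6–4.
So from 1 the first move is to 0.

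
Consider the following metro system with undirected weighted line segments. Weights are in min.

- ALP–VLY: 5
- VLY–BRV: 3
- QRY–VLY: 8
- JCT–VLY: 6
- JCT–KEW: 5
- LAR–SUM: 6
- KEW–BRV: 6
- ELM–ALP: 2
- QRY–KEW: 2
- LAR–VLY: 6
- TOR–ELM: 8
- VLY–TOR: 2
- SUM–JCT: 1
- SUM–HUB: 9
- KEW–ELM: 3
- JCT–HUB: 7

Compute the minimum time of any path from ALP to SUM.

Shortest distances from ALP:
ALP: 0
ELM: 2  (via ALP)
VLY: 5  (via ALP)
KEW: 5  (via ELM)
TOR: 7  (via VLY)
QRY: 7  (via KEW)
BRV: 8  (via VLY)
JCT: 10  (via KEW)
LAR: 11  (via VLY)
SUM: 11  (via JCT)
Shortest route: ALP → ELM → KEW → JCT → SUM = 11 min.

11 min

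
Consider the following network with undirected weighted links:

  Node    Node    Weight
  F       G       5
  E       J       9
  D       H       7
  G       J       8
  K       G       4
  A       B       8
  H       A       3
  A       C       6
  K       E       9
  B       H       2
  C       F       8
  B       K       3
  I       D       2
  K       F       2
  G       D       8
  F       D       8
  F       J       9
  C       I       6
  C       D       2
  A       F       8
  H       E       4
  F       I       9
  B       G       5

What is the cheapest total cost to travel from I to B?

Enumerating some paths:
I - D - G - B: 2+8+5 = 15
I - D - H - B: 2+7+2 = 11
I - F - K - B: 9+2+3 = 14
I - D - C - A - H - B: 2+2+6+3+2 = 15
Cheapest is I - D - H - B at 11.

11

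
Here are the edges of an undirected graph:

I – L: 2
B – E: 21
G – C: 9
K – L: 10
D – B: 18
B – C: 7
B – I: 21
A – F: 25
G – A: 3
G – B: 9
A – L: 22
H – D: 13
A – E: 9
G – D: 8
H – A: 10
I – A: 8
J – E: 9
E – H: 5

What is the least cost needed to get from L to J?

28

Settle nodes by increasing distance from L:
L: 0
I: 2  (via L)
A: 10  (via I)
K: 10  (via L)
G: 13  (via A)
E: 19  (via A)
H: 20  (via A)
D: 21  (via G)
B: 22  (via G)
C: 22  (via G)
J: 28  (via E)
Shortest route: L → I → A → E → J = 28.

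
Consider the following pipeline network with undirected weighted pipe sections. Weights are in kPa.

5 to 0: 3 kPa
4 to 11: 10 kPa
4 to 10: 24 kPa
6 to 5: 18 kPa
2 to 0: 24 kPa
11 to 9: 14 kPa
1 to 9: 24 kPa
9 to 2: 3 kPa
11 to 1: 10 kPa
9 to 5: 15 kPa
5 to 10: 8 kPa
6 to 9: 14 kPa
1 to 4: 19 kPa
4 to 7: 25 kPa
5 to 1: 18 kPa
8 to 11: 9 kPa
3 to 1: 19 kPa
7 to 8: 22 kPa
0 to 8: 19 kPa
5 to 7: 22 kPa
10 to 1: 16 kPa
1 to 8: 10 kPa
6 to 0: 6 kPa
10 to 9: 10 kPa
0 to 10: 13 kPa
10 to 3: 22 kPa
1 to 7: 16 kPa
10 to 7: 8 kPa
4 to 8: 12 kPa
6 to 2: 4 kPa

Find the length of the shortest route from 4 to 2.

Candidate routes:
4 → 10 → 9 → 2: 24+10+3 = 37
4 → 11 → 9 → 2: 10+14+3 = 27
4 → 8 → 11 → 9 → 2: 12+9+14+3 = 38
The minimum is 27 kPa via 4 → 11 → 9 → 2.

27 kPa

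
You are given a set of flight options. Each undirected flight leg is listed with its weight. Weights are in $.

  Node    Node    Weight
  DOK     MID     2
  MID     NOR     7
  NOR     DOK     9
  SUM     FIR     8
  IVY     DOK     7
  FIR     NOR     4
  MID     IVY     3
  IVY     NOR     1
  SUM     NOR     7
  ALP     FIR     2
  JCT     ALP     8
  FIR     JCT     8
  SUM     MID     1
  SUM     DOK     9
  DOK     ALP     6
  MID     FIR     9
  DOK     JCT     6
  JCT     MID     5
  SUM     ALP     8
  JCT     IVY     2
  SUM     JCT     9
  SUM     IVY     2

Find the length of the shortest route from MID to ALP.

$8

Enumerating some paths:
MID - DOK - ALP: 2+6 = 8
MID - SUM - ALP: 1+8 = 9
MID - IVY - NOR - FIR - ALP: 3+1+4+2 = 10
MID - SUM - IVY - NOR - FIR - ALP: 1+2+1+4+2 = 10
The minimum is $8 via MID - DOK - ALP.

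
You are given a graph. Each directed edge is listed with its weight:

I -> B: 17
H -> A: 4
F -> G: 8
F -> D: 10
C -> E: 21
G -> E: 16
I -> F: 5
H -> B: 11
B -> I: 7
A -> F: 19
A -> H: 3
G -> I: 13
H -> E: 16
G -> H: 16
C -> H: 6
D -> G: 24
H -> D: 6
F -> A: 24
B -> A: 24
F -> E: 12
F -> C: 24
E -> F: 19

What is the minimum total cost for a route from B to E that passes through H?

Shortest B→H: B–A–H = 27
Best H to E: H–E costing 16
Total via H: 27 + 16 = 43.

43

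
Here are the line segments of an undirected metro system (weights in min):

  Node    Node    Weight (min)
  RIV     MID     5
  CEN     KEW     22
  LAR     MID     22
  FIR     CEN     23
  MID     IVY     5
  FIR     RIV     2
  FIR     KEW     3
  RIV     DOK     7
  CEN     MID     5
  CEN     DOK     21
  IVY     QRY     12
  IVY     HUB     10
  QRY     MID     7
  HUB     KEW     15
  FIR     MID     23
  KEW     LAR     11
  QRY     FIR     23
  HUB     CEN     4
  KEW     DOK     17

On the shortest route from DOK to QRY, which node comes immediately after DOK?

RIV

Compare a few routes:
DOK–RIV–MID–QRY: 7+5+7 = 19
DOK–RIV–MID–IVY–QRY: 7+5+5+12 = 29
Cheapest is DOK–RIV–MID–QRY at 19 min.
So from DOK the first move is to RIV.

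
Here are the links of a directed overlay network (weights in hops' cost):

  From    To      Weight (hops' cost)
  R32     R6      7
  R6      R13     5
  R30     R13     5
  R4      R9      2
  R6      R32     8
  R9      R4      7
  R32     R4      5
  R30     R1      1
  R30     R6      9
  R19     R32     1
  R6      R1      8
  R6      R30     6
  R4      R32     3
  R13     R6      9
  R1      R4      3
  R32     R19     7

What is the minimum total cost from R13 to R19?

24 hops' cost

Enumerating some paths:
R13 - R6 - R30 - R1 - R4 - R32 - R19: 9+6+1+3+3+7 = 29
R13 - R6 - R32 - R19: 9+8+7 = 24
The minimum is 24 hops' cost via R13 - R6 - R32 - R19.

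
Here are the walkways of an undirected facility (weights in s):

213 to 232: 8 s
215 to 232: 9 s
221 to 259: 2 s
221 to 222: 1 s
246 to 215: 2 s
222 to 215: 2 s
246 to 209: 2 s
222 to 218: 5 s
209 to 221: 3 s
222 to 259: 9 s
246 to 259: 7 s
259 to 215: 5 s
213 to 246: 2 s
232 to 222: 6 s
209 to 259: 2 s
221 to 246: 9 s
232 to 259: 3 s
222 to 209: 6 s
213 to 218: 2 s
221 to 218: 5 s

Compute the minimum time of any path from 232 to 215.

8 s

Enumerating some paths:
232 → 215: 9 = 9
232 → 259 → 209 → 246 → 215: 3+2+2+2 = 9
232 → 259 → 215: 3+5 = 8
The minimum is 8 s via 232 → 259 → 215.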